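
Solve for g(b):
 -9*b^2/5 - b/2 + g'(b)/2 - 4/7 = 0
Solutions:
 g(b) = C1 + 6*b^3/5 + b^2/2 + 8*b/7


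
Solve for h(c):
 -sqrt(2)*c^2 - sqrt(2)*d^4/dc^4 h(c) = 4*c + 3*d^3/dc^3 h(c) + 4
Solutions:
 h(c) = C1 + C2*c + C3*c^2 + C4*exp(-3*sqrt(2)*c/2) - sqrt(2)*c^5/180 - c^4/27 + 2*c^3*(-9 + 2*sqrt(2))/81


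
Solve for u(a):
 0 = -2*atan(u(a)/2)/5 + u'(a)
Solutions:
 Integral(1/atan(_y/2), (_y, u(a))) = C1 + 2*a/5


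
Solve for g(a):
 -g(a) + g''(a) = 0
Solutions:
 g(a) = C1*exp(-a) + C2*exp(a)


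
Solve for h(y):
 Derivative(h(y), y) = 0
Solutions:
 h(y) = C1


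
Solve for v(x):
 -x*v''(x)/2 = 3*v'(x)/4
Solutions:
 v(x) = C1 + C2/sqrt(x)


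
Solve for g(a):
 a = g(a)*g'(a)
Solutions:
 g(a) = -sqrt(C1 + a^2)
 g(a) = sqrt(C1 + a^2)


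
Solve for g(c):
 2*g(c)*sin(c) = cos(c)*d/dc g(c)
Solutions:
 g(c) = C1/cos(c)^2


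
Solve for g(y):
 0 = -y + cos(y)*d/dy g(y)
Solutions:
 g(y) = C1 + Integral(y/cos(y), y)


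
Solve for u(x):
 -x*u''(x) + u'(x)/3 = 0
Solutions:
 u(x) = C1 + C2*x^(4/3)


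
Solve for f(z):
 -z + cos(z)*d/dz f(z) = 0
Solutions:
 f(z) = C1 + Integral(z/cos(z), z)


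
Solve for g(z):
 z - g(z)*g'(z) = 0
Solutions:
 g(z) = -sqrt(C1 + z^2)
 g(z) = sqrt(C1 + z^2)


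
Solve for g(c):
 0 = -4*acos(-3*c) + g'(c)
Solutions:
 g(c) = C1 + 4*c*acos(-3*c) + 4*sqrt(1 - 9*c^2)/3


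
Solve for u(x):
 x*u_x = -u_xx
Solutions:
 u(x) = C1 + C2*erf(sqrt(2)*x/2)


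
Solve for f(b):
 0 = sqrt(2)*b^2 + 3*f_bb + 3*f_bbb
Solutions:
 f(b) = C1 + C2*b + C3*exp(-b) - sqrt(2)*b^4/36 + sqrt(2)*b^3/9 - sqrt(2)*b^2/3


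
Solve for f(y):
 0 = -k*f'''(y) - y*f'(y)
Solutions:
 f(y) = C1 + Integral(C2*airyai(y*(-1/k)^(1/3)) + C3*airybi(y*(-1/k)^(1/3)), y)


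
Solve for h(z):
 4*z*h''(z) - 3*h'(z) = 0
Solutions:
 h(z) = C1 + C2*z^(7/4)


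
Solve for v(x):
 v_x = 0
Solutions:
 v(x) = C1


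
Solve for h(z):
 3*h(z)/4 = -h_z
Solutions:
 h(z) = C1*exp(-3*z/4)


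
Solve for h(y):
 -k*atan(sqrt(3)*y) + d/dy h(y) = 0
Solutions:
 h(y) = C1 + k*(y*atan(sqrt(3)*y) - sqrt(3)*log(3*y^2 + 1)/6)


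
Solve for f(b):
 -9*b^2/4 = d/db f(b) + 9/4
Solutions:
 f(b) = C1 - 3*b^3/4 - 9*b/4


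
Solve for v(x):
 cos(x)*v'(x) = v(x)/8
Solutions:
 v(x) = C1*(sin(x) + 1)^(1/16)/(sin(x) - 1)^(1/16)


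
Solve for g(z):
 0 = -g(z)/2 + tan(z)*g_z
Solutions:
 g(z) = C1*sqrt(sin(z))


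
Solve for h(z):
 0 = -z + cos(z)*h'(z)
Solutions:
 h(z) = C1 + Integral(z/cos(z), z)


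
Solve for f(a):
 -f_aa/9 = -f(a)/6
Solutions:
 f(a) = C1*exp(-sqrt(6)*a/2) + C2*exp(sqrt(6)*a/2)


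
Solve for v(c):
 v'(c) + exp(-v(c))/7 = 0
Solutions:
 v(c) = log(C1 - c/7)


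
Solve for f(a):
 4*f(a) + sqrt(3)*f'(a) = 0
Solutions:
 f(a) = C1*exp(-4*sqrt(3)*a/3)


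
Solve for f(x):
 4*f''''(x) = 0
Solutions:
 f(x) = C1 + C2*x + C3*x^2 + C4*x^3


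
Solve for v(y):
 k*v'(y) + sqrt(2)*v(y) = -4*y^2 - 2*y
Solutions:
 v(y) = C1*exp(-sqrt(2)*y/k) - 2*sqrt(2)*k^2 + 4*k*y + k - 2*sqrt(2)*y^2 - sqrt(2)*y


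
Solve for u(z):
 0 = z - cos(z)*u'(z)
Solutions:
 u(z) = C1 + Integral(z/cos(z), z)


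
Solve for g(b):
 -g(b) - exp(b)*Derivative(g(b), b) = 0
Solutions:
 g(b) = C1*exp(exp(-b))


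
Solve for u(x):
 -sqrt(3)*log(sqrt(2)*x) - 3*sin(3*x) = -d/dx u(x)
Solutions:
 u(x) = C1 + sqrt(3)*x*(log(x) - 1) + sqrt(3)*x*log(2)/2 - cos(3*x)


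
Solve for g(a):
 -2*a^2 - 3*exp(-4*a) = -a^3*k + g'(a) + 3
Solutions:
 g(a) = C1 + a^4*k/4 - 2*a^3/3 - 3*a + 3*exp(-4*a)/4


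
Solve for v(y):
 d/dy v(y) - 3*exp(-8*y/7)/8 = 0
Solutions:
 v(y) = C1 - 21*exp(-8*y/7)/64


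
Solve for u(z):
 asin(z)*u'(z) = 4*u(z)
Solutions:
 u(z) = C1*exp(4*Integral(1/asin(z), z))


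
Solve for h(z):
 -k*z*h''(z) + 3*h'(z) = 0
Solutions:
 h(z) = C1 + z^(((re(k) + 3)*re(k) + im(k)^2)/(re(k)^2 + im(k)^2))*(C2*sin(3*log(z)*Abs(im(k))/(re(k)^2 + im(k)^2)) + C3*cos(3*log(z)*im(k)/(re(k)^2 + im(k)^2)))


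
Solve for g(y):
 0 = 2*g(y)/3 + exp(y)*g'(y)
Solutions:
 g(y) = C1*exp(2*exp(-y)/3)


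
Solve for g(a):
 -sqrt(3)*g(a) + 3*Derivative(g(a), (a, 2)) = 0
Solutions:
 g(a) = C1*exp(-3^(3/4)*a/3) + C2*exp(3^(3/4)*a/3)


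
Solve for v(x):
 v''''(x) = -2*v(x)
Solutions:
 v(x) = (C1*sin(2^(3/4)*x/2) + C2*cos(2^(3/4)*x/2))*exp(-2^(3/4)*x/2) + (C3*sin(2^(3/4)*x/2) + C4*cos(2^(3/4)*x/2))*exp(2^(3/4)*x/2)


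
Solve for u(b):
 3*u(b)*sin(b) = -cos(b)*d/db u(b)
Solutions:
 u(b) = C1*cos(b)^3


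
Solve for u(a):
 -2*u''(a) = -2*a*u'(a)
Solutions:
 u(a) = C1 + C2*erfi(sqrt(2)*a/2)


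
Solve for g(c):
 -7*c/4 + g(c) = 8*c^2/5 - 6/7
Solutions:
 g(c) = 8*c^2/5 + 7*c/4 - 6/7


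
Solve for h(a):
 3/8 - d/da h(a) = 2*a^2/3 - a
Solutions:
 h(a) = C1 - 2*a^3/9 + a^2/2 + 3*a/8


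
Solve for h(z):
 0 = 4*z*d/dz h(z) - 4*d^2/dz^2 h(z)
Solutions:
 h(z) = C1 + C2*erfi(sqrt(2)*z/2)


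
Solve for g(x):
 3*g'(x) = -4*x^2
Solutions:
 g(x) = C1 - 4*x^3/9


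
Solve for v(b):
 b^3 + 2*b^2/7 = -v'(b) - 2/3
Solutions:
 v(b) = C1 - b^4/4 - 2*b^3/21 - 2*b/3


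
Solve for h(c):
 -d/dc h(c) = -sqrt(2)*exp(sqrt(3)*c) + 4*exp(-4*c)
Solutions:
 h(c) = C1 + sqrt(6)*exp(sqrt(3)*c)/3 + exp(-4*c)


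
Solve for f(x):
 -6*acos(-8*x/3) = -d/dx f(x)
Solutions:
 f(x) = C1 + 6*x*acos(-8*x/3) + 3*sqrt(9 - 64*x^2)/4


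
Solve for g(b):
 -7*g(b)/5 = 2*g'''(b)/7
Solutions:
 g(b) = C3*exp(-70^(2/3)*b/10) + (C1*sin(sqrt(3)*70^(2/3)*b/20) + C2*cos(sqrt(3)*70^(2/3)*b/20))*exp(70^(2/3)*b/20)


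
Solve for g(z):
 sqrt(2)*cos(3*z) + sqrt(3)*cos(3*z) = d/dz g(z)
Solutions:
 g(z) = C1 + sqrt(2)*sin(3*z)/3 + sqrt(3)*sin(3*z)/3


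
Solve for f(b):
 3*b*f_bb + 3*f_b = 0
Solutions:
 f(b) = C1 + C2*log(b)


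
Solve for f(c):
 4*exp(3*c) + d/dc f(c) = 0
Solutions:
 f(c) = C1 - 4*exp(3*c)/3


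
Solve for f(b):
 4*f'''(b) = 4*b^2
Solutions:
 f(b) = C1 + C2*b + C3*b^2 + b^5/60


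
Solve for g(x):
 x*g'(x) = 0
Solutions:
 g(x) = C1


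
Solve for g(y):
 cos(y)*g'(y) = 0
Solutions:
 g(y) = C1


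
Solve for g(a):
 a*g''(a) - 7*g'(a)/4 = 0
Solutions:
 g(a) = C1 + C2*a^(11/4)


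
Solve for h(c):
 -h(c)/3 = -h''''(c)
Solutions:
 h(c) = C1*exp(-3^(3/4)*c/3) + C2*exp(3^(3/4)*c/3) + C3*sin(3^(3/4)*c/3) + C4*cos(3^(3/4)*c/3)


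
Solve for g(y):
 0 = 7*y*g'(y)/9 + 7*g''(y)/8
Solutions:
 g(y) = C1 + C2*erf(2*y/3)


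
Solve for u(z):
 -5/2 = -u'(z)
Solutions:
 u(z) = C1 + 5*z/2


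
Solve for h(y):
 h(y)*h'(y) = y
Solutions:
 h(y) = -sqrt(C1 + y^2)
 h(y) = sqrt(C1 + y^2)


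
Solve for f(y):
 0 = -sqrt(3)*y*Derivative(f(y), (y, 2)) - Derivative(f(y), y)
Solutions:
 f(y) = C1 + C2*y^(1 - sqrt(3)/3)


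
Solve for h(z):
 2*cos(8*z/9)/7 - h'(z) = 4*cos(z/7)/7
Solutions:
 h(z) = C1 - 4*sin(z/7) + 9*sin(8*z/9)/28


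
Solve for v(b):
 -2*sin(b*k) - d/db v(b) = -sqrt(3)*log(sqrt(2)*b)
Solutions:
 v(b) = C1 + sqrt(3)*b*(log(b) - 1) + sqrt(3)*b*log(2)/2 - 2*Piecewise((-cos(b*k)/k, Ne(k, 0)), (0, True))


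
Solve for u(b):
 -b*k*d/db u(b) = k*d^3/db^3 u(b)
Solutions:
 u(b) = C1 + Integral(C2*airyai(-b) + C3*airybi(-b), b)


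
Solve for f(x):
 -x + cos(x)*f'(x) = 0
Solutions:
 f(x) = C1 + Integral(x/cos(x), x)


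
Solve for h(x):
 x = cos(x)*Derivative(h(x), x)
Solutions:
 h(x) = C1 + Integral(x/cos(x), x)


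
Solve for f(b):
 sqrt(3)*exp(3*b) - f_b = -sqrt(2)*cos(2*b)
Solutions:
 f(b) = C1 + sqrt(3)*exp(3*b)/3 + sqrt(2)*sin(2*b)/2


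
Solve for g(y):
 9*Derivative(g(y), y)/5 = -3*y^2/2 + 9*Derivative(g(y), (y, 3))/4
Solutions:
 g(y) = C1 + C2*exp(-2*sqrt(5)*y/5) + C3*exp(2*sqrt(5)*y/5) - 5*y^3/18 - 25*y/12


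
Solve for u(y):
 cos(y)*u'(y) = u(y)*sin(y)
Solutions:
 u(y) = C1/cos(y)


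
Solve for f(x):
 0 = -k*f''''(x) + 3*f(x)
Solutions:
 f(x) = C1*exp(-3^(1/4)*x*(1/k)^(1/4)) + C2*exp(3^(1/4)*x*(1/k)^(1/4)) + C3*exp(-3^(1/4)*I*x*(1/k)^(1/4)) + C4*exp(3^(1/4)*I*x*(1/k)^(1/4))


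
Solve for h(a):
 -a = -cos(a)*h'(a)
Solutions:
 h(a) = C1 + Integral(a/cos(a), a)


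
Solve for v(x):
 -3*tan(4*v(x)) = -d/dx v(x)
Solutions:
 v(x) = -asin(C1*exp(12*x))/4 + pi/4
 v(x) = asin(C1*exp(12*x))/4


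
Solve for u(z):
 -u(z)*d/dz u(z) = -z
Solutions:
 u(z) = -sqrt(C1 + z^2)
 u(z) = sqrt(C1 + z^2)


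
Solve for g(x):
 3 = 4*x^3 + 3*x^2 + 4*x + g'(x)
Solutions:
 g(x) = C1 - x^4 - x^3 - 2*x^2 + 3*x


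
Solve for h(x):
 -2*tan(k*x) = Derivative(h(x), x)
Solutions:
 h(x) = C1 - 2*Piecewise((-log(cos(k*x))/k, Ne(k, 0)), (0, True))


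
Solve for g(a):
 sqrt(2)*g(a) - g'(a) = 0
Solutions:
 g(a) = C1*exp(sqrt(2)*a)


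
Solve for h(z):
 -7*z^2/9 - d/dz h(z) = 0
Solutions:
 h(z) = C1 - 7*z^3/27


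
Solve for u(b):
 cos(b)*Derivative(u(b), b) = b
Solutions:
 u(b) = C1 + Integral(b/cos(b), b)


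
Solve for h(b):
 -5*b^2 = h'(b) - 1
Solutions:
 h(b) = C1 - 5*b^3/3 + b


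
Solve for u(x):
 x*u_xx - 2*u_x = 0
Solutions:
 u(x) = C1 + C2*x^3


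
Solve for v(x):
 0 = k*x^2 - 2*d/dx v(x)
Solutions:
 v(x) = C1 + k*x^3/6


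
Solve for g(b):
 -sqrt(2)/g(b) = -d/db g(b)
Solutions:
 g(b) = -sqrt(C1 + 2*sqrt(2)*b)
 g(b) = sqrt(C1 + 2*sqrt(2)*b)


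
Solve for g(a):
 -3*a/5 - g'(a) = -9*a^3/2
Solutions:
 g(a) = C1 + 9*a^4/8 - 3*a^2/10


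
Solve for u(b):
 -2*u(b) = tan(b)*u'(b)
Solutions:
 u(b) = C1/sin(b)^2


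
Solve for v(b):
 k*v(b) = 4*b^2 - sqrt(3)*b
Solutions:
 v(b) = b*(4*b - sqrt(3))/k


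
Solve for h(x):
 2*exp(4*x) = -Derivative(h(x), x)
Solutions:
 h(x) = C1 - exp(4*x)/2


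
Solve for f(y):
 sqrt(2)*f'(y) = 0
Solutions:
 f(y) = C1


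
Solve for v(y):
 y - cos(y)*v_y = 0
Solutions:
 v(y) = C1 + Integral(y/cos(y), y)


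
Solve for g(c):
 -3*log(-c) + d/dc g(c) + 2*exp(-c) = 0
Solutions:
 g(c) = C1 + 3*c*log(-c) - 3*c + 2*exp(-c)


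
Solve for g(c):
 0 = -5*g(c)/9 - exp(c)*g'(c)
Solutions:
 g(c) = C1*exp(5*exp(-c)/9)


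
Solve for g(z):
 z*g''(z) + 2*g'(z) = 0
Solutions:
 g(z) = C1 + C2/z


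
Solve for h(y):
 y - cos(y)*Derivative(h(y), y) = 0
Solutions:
 h(y) = C1 + Integral(y/cos(y), y)


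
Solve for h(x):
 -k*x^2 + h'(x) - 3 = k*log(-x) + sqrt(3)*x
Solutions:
 h(x) = C1 + k*x^3/3 + k*x*log(-x) + sqrt(3)*x^2/2 + x*(3 - k)


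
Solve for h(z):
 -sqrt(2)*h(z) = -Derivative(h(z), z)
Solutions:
 h(z) = C1*exp(sqrt(2)*z)


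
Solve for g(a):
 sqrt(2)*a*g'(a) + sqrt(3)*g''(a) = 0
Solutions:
 g(a) = C1 + C2*erf(6^(3/4)*a/6)


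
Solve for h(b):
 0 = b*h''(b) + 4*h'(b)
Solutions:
 h(b) = C1 + C2/b^3


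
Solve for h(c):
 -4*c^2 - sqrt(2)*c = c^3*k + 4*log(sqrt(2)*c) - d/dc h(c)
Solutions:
 h(c) = C1 + c^4*k/4 + 4*c^3/3 + sqrt(2)*c^2/2 + 4*c*log(c) - 4*c + c*log(4)


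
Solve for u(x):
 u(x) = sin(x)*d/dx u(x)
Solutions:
 u(x) = C1*sqrt(cos(x) - 1)/sqrt(cos(x) + 1)


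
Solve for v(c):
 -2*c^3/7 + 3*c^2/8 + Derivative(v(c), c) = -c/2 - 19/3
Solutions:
 v(c) = C1 + c^4/14 - c^3/8 - c^2/4 - 19*c/3


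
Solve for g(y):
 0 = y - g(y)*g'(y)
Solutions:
 g(y) = -sqrt(C1 + y^2)
 g(y) = sqrt(C1 + y^2)


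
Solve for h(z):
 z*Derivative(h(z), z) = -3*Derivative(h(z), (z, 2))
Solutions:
 h(z) = C1 + C2*erf(sqrt(6)*z/6)


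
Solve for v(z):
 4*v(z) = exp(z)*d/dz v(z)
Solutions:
 v(z) = C1*exp(-4*exp(-z))


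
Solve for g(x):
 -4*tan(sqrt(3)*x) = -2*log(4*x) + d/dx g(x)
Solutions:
 g(x) = C1 + 2*x*log(x) - 2*x + 4*x*log(2) + 4*sqrt(3)*log(cos(sqrt(3)*x))/3


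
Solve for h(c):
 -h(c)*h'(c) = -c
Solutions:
 h(c) = -sqrt(C1 + c^2)
 h(c) = sqrt(C1 + c^2)


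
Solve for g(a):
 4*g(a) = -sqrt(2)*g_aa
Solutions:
 g(a) = C1*sin(2^(3/4)*a) + C2*cos(2^(3/4)*a)


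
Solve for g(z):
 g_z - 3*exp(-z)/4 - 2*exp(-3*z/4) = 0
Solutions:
 g(z) = C1 - 3*exp(-z)/4 - 8*exp(-3*z/4)/3


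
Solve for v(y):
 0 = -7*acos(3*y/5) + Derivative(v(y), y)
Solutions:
 v(y) = C1 + 7*y*acos(3*y/5) - 7*sqrt(25 - 9*y^2)/3


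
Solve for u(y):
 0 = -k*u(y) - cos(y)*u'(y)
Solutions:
 u(y) = C1*exp(k*(log(sin(y) - 1) - log(sin(y) + 1))/2)


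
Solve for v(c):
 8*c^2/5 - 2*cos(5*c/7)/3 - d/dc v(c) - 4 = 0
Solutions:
 v(c) = C1 + 8*c^3/15 - 4*c - 14*sin(5*c/7)/15


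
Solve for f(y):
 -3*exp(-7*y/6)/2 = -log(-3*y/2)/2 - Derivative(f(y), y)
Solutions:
 f(y) = C1 - y*log(-y)/2 + y*(-log(3) + log(2) + 1)/2 - 9*exp(-7*y/6)/7


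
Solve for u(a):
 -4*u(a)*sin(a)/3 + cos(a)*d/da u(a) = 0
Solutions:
 u(a) = C1/cos(a)^(4/3)


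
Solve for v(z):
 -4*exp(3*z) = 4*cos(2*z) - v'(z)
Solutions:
 v(z) = C1 + 4*exp(3*z)/3 + 2*sin(2*z)


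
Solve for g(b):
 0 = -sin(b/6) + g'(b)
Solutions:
 g(b) = C1 - 6*cos(b/6)


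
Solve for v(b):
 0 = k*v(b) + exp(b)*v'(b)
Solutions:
 v(b) = C1*exp(k*exp(-b))


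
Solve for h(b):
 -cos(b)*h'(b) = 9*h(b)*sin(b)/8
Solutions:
 h(b) = C1*cos(b)^(9/8)


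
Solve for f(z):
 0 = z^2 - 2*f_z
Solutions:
 f(z) = C1 + z^3/6


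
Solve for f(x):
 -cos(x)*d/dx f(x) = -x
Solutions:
 f(x) = C1 + Integral(x/cos(x), x)


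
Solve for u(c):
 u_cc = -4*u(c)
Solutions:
 u(c) = C1*sin(2*c) + C2*cos(2*c)


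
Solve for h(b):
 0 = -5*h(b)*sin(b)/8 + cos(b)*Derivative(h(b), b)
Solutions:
 h(b) = C1/cos(b)^(5/8)


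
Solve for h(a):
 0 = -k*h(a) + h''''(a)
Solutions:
 h(a) = C1*exp(-a*k^(1/4)) + C2*exp(a*k^(1/4)) + C3*exp(-I*a*k^(1/4)) + C4*exp(I*a*k^(1/4))


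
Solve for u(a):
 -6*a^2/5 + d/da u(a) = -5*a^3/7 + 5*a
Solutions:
 u(a) = C1 - 5*a^4/28 + 2*a^3/5 + 5*a^2/2


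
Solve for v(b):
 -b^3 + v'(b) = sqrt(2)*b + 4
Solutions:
 v(b) = C1 + b^4/4 + sqrt(2)*b^2/2 + 4*b


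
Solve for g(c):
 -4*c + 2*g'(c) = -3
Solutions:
 g(c) = C1 + c^2 - 3*c/2


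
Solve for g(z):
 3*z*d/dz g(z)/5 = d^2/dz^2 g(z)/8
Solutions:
 g(z) = C1 + C2*erfi(2*sqrt(15)*z/5)


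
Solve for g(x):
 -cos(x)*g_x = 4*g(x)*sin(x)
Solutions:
 g(x) = C1*cos(x)^4


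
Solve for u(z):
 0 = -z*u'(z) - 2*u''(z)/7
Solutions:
 u(z) = C1 + C2*erf(sqrt(7)*z/2)


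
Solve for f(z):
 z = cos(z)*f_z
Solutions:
 f(z) = C1 + Integral(z/cos(z), z)


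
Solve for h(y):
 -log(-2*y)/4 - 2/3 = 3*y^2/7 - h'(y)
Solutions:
 h(y) = C1 + y^3/7 + y*log(-y)/4 + y*(3*log(2) + 5)/12


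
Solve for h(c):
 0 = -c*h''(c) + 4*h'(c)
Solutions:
 h(c) = C1 + C2*c^5


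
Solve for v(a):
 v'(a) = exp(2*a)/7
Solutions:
 v(a) = C1 + exp(2*a)/14


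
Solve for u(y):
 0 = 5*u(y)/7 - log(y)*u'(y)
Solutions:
 u(y) = C1*exp(5*li(y)/7)


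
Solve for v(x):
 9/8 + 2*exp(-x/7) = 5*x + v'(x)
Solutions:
 v(x) = C1 - 5*x^2/2 + 9*x/8 - 14*exp(-x/7)


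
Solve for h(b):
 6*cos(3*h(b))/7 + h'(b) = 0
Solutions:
 6*b/7 - log(sin(3*h(b)) - 1)/6 + log(sin(3*h(b)) + 1)/6 = C1


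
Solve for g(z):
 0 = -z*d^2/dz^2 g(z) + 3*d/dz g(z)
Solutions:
 g(z) = C1 + C2*z^4


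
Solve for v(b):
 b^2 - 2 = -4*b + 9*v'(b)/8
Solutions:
 v(b) = C1 + 8*b^3/27 + 16*b^2/9 - 16*b/9


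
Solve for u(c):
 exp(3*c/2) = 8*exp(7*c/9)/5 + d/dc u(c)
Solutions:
 u(c) = C1 - 72*exp(7*c/9)/35 + 2*exp(3*c/2)/3


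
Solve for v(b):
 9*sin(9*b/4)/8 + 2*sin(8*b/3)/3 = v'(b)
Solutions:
 v(b) = C1 - cos(9*b/4)/2 - cos(8*b/3)/4


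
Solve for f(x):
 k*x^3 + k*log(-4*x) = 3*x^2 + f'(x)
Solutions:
 f(x) = C1 + k*x^4/4 + k*x*log(-x) + k*x*(-1 + 2*log(2)) - x^3


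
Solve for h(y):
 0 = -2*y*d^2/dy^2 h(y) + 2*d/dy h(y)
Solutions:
 h(y) = C1 + C2*y^2


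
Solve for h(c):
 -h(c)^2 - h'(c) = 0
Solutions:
 h(c) = 1/(C1 + c)


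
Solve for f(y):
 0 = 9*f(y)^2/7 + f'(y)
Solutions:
 f(y) = 7/(C1 + 9*y)


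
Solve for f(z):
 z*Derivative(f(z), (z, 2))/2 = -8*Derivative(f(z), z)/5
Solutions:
 f(z) = C1 + C2/z^(11/5)


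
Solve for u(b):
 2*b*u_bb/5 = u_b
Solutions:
 u(b) = C1 + C2*b^(7/2)


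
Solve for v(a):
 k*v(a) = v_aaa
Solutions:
 v(a) = C1*exp(a*k^(1/3)) + C2*exp(a*k^(1/3)*(-1 + sqrt(3)*I)/2) + C3*exp(-a*k^(1/3)*(1 + sqrt(3)*I)/2)


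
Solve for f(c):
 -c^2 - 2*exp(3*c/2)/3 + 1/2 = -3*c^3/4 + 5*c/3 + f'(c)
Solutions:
 f(c) = C1 + 3*c^4/16 - c^3/3 - 5*c^2/6 + c/2 - 4*exp(3*c/2)/9


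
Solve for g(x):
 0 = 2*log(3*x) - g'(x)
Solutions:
 g(x) = C1 + 2*x*log(x) - 2*x + x*log(9)


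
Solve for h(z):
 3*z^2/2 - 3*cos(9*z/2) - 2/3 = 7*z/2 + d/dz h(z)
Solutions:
 h(z) = C1 + z^3/2 - 7*z^2/4 - 2*z/3 - 2*sin(9*z/2)/3


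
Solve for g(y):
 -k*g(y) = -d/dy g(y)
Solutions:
 g(y) = C1*exp(k*y)


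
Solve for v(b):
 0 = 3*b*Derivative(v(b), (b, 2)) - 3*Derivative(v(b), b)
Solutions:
 v(b) = C1 + C2*b^2


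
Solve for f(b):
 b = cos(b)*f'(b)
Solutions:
 f(b) = C1 + Integral(b/cos(b), b)


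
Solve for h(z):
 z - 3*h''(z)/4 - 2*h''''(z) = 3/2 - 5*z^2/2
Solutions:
 h(z) = C1 + C2*z + C3*sin(sqrt(6)*z/4) + C4*cos(sqrt(6)*z/4) + 5*z^4/18 + 2*z^3/9 - 89*z^2/9


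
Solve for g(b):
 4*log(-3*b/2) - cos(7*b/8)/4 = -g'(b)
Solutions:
 g(b) = C1 - 4*b*log(-b) - 4*b*log(3) + 4*b*log(2) + 4*b + 2*sin(7*b/8)/7


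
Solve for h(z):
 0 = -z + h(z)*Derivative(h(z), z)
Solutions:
 h(z) = -sqrt(C1 + z^2)
 h(z) = sqrt(C1 + z^2)


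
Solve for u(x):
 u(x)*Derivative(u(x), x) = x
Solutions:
 u(x) = -sqrt(C1 + x^2)
 u(x) = sqrt(C1 + x^2)


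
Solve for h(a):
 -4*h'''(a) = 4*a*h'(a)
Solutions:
 h(a) = C1 + Integral(C2*airyai(-a) + C3*airybi(-a), a)


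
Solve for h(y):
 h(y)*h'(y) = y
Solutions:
 h(y) = -sqrt(C1 + y^2)
 h(y) = sqrt(C1 + y^2)


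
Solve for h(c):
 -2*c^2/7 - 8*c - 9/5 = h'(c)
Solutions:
 h(c) = C1 - 2*c^3/21 - 4*c^2 - 9*c/5


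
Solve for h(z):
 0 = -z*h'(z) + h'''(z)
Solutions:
 h(z) = C1 + Integral(C2*airyai(z) + C3*airybi(z), z)


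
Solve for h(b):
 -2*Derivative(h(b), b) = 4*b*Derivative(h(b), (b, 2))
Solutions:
 h(b) = C1 + C2*sqrt(b)


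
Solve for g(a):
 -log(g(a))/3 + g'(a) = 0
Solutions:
 li(g(a)) = C1 + a/3


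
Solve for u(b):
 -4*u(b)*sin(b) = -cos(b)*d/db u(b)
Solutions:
 u(b) = C1/cos(b)^4


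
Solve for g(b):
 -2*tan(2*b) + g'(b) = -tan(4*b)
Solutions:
 g(b) = C1 - log(cos(2*b)) + log(cos(4*b))/4


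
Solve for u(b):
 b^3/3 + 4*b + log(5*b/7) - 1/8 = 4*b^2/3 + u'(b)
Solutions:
 u(b) = C1 + b^4/12 - 4*b^3/9 + 2*b^2 + b*log(b) - 9*b/8 + b*log(5/7)


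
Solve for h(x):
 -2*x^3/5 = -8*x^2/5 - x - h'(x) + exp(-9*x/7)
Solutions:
 h(x) = C1 + x^4/10 - 8*x^3/15 - x^2/2 - 7*exp(-9*x/7)/9


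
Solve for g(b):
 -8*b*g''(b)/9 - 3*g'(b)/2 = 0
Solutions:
 g(b) = C1 + C2/b^(11/16)


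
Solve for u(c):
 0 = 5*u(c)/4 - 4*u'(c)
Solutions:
 u(c) = C1*exp(5*c/16)


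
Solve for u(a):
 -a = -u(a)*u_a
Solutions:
 u(a) = -sqrt(C1 + a^2)
 u(a) = sqrt(C1 + a^2)


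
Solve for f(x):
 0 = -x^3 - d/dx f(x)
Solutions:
 f(x) = C1 - x^4/4


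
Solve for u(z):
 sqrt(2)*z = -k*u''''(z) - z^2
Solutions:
 u(z) = C1 + C2*z + C3*z^2 + C4*z^3 - z^6/(360*k) - sqrt(2)*z^5/(120*k)


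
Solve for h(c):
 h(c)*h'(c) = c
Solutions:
 h(c) = -sqrt(C1 + c^2)
 h(c) = sqrt(C1 + c^2)


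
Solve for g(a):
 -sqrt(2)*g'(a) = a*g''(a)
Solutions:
 g(a) = C1 + C2*a^(1 - sqrt(2))


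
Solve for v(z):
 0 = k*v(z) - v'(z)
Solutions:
 v(z) = C1*exp(k*z)


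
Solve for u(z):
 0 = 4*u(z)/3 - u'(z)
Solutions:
 u(z) = C1*exp(4*z/3)


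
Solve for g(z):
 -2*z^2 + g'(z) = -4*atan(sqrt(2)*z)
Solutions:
 g(z) = C1 + 2*z^3/3 - 4*z*atan(sqrt(2)*z) + sqrt(2)*log(2*z^2 + 1)


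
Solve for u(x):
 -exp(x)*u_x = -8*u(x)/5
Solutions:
 u(x) = C1*exp(-8*exp(-x)/5)


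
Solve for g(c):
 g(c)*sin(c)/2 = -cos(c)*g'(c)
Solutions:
 g(c) = C1*sqrt(cos(c))


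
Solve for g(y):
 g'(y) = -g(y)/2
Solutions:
 g(y) = C1*exp(-y/2)


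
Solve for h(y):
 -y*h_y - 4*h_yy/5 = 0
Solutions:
 h(y) = C1 + C2*erf(sqrt(10)*y/4)


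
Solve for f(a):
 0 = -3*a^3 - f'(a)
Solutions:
 f(a) = C1 - 3*a^4/4


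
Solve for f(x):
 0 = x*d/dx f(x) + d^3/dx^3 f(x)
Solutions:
 f(x) = C1 + Integral(C2*airyai(-x) + C3*airybi(-x), x)


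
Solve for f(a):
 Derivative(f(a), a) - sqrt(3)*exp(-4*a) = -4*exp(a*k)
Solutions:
 f(a) = C1 - sqrt(3)*exp(-4*a)/4 - 4*exp(a*k)/k


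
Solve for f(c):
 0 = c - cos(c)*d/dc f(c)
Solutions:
 f(c) = C1 + Integral(c/cos(c), c)


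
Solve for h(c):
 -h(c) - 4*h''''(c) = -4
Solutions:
 h(c) = (C1*sin(c/2) + C2*cos(c/2))*exp(-c/2) + (C3*sin(c/2) + C4*cos(c/2))*exp(c/2) + 4


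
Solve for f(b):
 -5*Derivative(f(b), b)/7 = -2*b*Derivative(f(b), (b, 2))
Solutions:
 f(b) = C1 + C2*b^(19/14)


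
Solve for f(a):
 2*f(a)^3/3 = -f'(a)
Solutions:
 f(a) = -sqrt(6)*sqrt(-1/(C1 - 2*a))/2
 f(a) = sqrt(6)*sqrt(-1/(C1 - 2*a))/2


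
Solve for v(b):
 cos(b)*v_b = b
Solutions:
 v(b) = C1 + Integral(b/cos(b), b)


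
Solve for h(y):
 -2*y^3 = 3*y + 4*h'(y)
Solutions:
 h(y) = C1 - y^4/8 - 3*y^2/8


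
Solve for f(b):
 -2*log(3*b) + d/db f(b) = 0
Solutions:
 f(b) = C1 + 2*b*log(b) - 2*b + b*log(9)


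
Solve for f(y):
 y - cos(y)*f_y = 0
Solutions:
 f(y) = C1 + Integral(y/cos(y), y)


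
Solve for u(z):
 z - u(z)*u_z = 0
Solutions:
 u(z) = -sqrt(C1 + z^2)
 u(z) = sqrt(C1 + z^2)


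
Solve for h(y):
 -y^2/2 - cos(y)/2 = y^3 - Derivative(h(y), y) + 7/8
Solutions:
 h(y) = C1 + y^4/4 + y^3/6 + 7*y/8 + sin(y)/2


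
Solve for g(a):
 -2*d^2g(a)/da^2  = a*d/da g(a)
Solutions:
 g(a) = C1 + C2*erf(a/2)


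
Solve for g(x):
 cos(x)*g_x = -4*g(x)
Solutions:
 g(x) = C1*(sin(x)^2 - 2*sin(x) + 1)/(sin(x)^2 + 2*sin(x) + 1)


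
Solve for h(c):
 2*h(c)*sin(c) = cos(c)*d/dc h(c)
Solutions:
 h(c) = C1/cos(c)^2


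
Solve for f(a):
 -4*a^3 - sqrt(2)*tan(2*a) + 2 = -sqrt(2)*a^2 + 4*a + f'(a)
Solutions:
 f(a) = C1 - a^4 + sqrt(2)*a^3/3 - 2*a^2 + 2*a + sqrt(2)*log(cos(2*a))/2


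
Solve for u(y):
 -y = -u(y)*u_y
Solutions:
 u(y) = -sqrt(C1 + y^2)
 u(y) = sqrt(C1 + y^2)


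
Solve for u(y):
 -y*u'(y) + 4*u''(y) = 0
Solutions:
 u(y) = C1 + C2*erfi(sqrt(2)*y/4)


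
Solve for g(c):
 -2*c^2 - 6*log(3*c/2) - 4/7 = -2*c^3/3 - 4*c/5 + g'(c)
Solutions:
 g(c) = C1 + c^4/6 - 2*c^3/3 + 2*c^2/5 - 6*c*log(c) - 6*c*log(3) + 6*c*log(2) + 38*c/7


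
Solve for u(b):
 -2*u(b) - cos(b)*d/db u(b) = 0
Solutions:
 u(b) = C1*(sin(b) - 1)/(sin(b) + 1)


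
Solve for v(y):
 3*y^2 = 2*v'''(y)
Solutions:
 v(y) = C1 + C2*y + C3*y^2 + y^5/40


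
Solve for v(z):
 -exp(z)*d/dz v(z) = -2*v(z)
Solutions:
 v(z) = C1*exp(-2*exp(-z))


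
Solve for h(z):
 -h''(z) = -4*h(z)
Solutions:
 h(z) = C1*exp(-2*z) + C2*exp(2*z)


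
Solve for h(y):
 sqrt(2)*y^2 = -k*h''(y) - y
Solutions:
 h(y) = C1 + C2*y - sqrt(2)*y^4/(12*k) - y^3/(6*k)


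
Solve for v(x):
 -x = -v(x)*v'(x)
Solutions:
 v(x) = -sqrt(C1 + x^2)
 v(x) = sqrt(C1 + x^2)


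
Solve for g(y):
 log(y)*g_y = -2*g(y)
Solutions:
 g(y) = C1*exp(-2*li(y))


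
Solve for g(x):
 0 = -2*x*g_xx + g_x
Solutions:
 g(x) = C1 + C2*x^(3/2)


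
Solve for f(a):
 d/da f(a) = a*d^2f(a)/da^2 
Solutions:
 f(a) = C1 + C2*a^2


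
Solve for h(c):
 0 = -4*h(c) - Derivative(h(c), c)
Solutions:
 h(c) = C1*exp(-4*c)


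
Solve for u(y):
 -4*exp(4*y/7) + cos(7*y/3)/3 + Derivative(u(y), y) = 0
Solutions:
 u(y) = C1 + 7*exp(4*y/7) - sin(7*y/3)/7


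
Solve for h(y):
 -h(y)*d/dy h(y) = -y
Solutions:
 h(y) = -sqrt(C1 + y^2)
 h(y) = sqrt(C1 + y^2)


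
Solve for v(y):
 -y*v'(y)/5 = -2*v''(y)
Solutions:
 v(y) = C1 + C2*erfi(sqrt(5)*y/10)


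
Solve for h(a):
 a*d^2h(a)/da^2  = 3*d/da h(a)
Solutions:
 h(a) = C1 + C2*a^4


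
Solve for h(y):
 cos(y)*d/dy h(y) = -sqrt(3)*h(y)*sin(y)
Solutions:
 h(y) = C1*cos(y)^(sqrt(3))


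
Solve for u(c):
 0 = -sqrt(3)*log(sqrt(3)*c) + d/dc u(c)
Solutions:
 u(c) = C1 + sqrt(3)*c*log(c) - sqrt(3)*c + sqrt(3)*c*log(3)/2


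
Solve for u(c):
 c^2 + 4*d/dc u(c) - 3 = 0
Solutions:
 u(c) = C1 - c^3/12 + 3*c/4


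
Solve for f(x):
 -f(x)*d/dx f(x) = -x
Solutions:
 f(x) = -sqrt(C1 + x^2)
 f(x) = sqrt(C1 + x^2)


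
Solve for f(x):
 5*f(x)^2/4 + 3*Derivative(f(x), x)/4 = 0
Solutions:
 f(x) = 3/(C1 + 5*x)


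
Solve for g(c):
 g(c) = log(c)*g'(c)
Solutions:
 g(c) = C1*exp(li(c))


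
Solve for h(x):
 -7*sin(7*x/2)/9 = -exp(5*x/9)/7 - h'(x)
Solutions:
 h(x) = C1 - 9*exp(5*x/9)/35 - 2*cos(7*x/2)/9


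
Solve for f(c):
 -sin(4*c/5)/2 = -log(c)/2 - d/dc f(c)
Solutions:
 f(c) = C1 - c*log(c)/2 + c/2 - 5*cos(4*c/5)/8


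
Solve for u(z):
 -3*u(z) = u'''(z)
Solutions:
 u(z) = C3*exp(-3^(1/3)*z) + (C1*sin(3^(5/6)*z/2) + C2*cos(3^(5/6)*z/2))*exp(3^(1/3)*z/2)


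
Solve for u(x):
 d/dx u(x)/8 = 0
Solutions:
 u(x) = C1


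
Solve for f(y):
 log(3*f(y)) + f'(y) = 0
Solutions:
 Integral(1/(log(_y) + log(3)), (_y, f(y))) = C1 - y


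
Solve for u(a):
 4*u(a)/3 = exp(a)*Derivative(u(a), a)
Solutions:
 u(a) = C1*exp(-4*exp(-a)/3)


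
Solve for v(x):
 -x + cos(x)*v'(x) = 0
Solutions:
 v(x) = C1 + Integral(x/cos(x), x)


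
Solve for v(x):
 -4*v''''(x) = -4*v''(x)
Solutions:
 v(x) = C1 + C2*x + C3*exp(-x) + C4*exp(x)


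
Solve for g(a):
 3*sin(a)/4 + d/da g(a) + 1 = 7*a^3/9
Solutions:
 g(a) = C1 + 7*a^4/36 - a + 3*cos(a)/4


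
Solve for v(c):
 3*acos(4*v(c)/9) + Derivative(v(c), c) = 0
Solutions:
 Integral(1/acos(4*_y/9), (_y, v(c))) = C1 - 3*c


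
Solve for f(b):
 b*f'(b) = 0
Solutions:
 f(b) = C1


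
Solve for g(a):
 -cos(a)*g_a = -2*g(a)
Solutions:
 g(a) = C1*(sin(a) + 1)/(sin(a) - 1)


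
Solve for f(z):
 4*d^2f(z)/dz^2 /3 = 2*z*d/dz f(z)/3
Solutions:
 f(z) = C1 + C2*erfi(z/2)


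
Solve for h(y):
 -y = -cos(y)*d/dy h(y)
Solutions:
 h(y) = C1 + Integral(y/cos(y), y)


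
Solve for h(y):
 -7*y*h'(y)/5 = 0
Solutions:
 h(y) = C1


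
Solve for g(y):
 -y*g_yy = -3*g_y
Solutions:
 g(y) = C1 + C2*y^4


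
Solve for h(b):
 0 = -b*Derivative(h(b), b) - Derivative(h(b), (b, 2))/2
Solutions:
 h(b) = C1 + C2*erf(b)


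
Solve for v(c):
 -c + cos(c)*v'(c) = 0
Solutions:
 v(c) = C1 + Integral(c/cos(c), c)


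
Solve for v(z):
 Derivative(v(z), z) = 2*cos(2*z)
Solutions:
 v(z) = C1 + sin(2*z)


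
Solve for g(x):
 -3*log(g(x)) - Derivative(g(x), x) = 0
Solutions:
 li(g(x)) = C1 - 3*x


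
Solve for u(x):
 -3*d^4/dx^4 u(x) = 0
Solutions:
 u(x) = C1 + C2*x + C3*x^2 + C4*x^3


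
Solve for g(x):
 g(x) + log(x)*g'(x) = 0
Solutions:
 g(x) = C1*exp(-li(x))


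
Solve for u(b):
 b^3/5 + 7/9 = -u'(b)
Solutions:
 u(b) = C1 - b^4/20 - 7*b/9


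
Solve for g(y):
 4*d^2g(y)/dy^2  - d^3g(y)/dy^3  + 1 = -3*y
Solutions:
 g(y) = C1 + C2*y + C3*exp(4*y) - y^3/8 - 7*y^2/32


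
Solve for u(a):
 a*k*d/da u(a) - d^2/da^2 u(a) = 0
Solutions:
 u(a) = Piecewise((-sqrt(2)*sqrt(pi)*C1*erf(sqrt(2)*a*sqrt(-k)/2)/(2*sqrt(-k)) - C2, (k > 0) | (k < 0)), (-C1*a - C2, True))


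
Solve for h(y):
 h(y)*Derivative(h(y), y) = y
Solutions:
 h(y) = -sqrt(C1 + y^2)
 h(y) = sqrt(C1 + y^2)


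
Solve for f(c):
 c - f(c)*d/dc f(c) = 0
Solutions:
 f(c) = -sqrt(C1 + c^2)
 f(c) = sqrt(C1 + c^2)


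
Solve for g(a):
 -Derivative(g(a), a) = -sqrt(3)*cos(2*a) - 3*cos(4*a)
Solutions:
 g(a) = C1 + sqrt(3)*sin(2*a)/2 + 3*sin(4*a)/4


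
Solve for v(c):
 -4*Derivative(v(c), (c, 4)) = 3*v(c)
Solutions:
 v(c) = (C1*sin(3^(1/4)*c/2) + C2*cos(3^(1/4)*c/2))*exp(-3^(1/4)*c/2) + (C3*sin(3^(1/4)*c/2) + C4*cos(3^(1/4)*c/2))*exp(3^(1/4)*c/2)


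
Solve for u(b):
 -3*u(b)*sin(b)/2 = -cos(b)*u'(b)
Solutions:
 u(b) = C1/cos(b)^(3/2)


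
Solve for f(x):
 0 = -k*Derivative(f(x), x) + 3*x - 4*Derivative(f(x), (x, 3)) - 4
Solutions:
 f(x) = C1 + C2*exp(-x*sqrt(-k)/2) + C3*exp(x*sqrt(-k)/2) + 3*x^2/(2*k) - 4*x/k


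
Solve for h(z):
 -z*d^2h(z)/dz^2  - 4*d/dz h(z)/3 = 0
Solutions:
 h(z) = C1 + C2/z^(1/3)


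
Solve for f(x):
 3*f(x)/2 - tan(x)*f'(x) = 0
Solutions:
 f(x) = C1*sin(x)^(3/2)


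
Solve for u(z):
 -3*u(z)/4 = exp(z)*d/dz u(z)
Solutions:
 u(z) = C1*exp(3*exp(-z)/4)


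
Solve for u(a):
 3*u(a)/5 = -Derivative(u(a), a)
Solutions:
 u(a) = C1*exp(-3*a/5)


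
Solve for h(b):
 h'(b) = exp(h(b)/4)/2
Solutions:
 h(b) = 4*log(-1/(C1 + b)) + 12*log(2)


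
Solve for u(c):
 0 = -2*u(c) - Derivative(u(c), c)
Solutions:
 u(c) = C1*exp(-2*c)


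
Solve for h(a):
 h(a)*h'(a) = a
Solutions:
 h(a) = -sqrt(C1 + a^2)
 h(a) = sqrt(C1 + a^2)


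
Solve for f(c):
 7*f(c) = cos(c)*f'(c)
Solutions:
 f(c) = C1*sqrt(sin(c) + 1)*(sin(c)^3 + 3*sin(c)^2 + 3*sin(c) + 1)/(sqrt(sin(c) - 1)*(sin(c)^3 - 3*sin(c)^2 + 3*sin(c) - 1))


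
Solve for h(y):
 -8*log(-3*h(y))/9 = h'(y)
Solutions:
 9*Integral(1/(log(-_y) + log(3)), (_y, h(y)))/8 = C1 - y


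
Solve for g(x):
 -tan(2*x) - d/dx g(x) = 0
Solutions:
 g(x) = C1 + log(cos(2*x))/2


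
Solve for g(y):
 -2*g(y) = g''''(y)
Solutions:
 g(y) = (C1*sin(2^(3/4)*y/2) + C2*cos(2^(3/4)*y/2))*exp(-2^(3/4)*y/2) + (C3*sin(2^(3/4)*y/2) + C4*cos(2^(3/4)*y/2))*exp(2^(3/4)*y/2)


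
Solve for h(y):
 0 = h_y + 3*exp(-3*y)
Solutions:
 h(y) = C1 + exp(-3*y)


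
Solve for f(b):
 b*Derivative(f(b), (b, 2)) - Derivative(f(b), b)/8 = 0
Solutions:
 f(b) = C1 + C2*b^(9/8)


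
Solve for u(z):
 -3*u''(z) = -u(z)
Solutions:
 u(z) = C1*exp(-sqrt(3)*z/3) + C2*exp(sqrt(3)*z/3)


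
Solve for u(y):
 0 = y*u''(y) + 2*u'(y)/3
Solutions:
 u(y) = C1 + C2*y^(1/3)


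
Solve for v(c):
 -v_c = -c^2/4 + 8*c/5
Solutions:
 v(c) = C1 + c^3/12 - 4*c^2/5


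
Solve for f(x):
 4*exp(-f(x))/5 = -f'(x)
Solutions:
 f(x) = log(C1 - 4*x/5)


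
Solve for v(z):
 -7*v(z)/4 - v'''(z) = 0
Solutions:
 v(z) = C3*exp(-14^(1/3)*z/2) + (C1*sin(14^(1/3)*sqrt(3)*z/4) + C2*cos(14^(1/3)*sqrt(3)*z/4))*exp(14^(1/3)*z/4)


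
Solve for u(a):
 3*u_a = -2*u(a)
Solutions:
 u(a) = C1*exp(-2*a/3)


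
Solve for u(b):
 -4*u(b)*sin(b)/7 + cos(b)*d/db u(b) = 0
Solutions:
 u(b) = C1/cos(b)^(4/7)


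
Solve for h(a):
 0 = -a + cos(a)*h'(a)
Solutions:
 h(a) = C1 + Integral(a/cos(a), a)


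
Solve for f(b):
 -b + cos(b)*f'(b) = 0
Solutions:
 f(b) = C1 + Integral(b/cos(b), b)


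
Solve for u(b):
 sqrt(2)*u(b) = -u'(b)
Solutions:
 u(b) = C1*exp(-sqrt(2)*b)


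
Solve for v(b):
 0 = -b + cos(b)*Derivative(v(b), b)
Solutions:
 v(b) = C1 + Integral(b/cos(b), b)


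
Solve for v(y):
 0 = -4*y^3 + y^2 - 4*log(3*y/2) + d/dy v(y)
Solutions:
 v(y) = C1 + y^4 - y^3/3 + 4*y*log(y) - 4*y + y*log(81/16)


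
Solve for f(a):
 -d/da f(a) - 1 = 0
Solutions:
 f(a) = C1 - a


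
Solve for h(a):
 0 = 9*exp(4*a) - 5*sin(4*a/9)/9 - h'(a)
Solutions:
 h(a) = C1 + 9*exp(4*a)/4 + 5*cos(4*a/9)/4


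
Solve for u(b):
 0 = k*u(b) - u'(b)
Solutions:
 u(b) = C1*exp(b*k)


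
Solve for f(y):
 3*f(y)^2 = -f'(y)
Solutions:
 f(y) = 1/(C1 + 3*y)


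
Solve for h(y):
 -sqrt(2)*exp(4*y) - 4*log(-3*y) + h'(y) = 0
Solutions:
 h(y) = C1 + 4*y*log(-y) + 4*y*(-1 + log(3)) + sqrt(2)*exp(4*y)/4


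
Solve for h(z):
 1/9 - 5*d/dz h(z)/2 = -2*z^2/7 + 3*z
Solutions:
 h(z) = C1 + 4*z^3/105 - 3*z^2/5 + 2*z/45


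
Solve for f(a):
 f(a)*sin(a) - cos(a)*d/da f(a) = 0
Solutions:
 f(a) = C1/cos(a)


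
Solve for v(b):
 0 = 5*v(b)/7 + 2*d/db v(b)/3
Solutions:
 v(b) = C1*exp(-15*b/14)


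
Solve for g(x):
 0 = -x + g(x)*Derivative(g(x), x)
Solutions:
 g(x) = -sqrt(C1 + x^2)
 g(x) = sqrt(C1 + x^2)


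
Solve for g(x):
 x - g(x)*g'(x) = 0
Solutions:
 g(x) = -sqrt(C1 + x^2)
 g(x) = sqrt(C1 + x^2)


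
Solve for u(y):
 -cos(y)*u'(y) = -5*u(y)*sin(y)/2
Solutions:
 u(y) = C1/cos(y)^(5/2)


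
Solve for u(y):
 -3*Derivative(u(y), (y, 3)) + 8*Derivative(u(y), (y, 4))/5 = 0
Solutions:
 u(y) = C1 + C2*y + C3*y^2 + C4*exp(15*y/8)


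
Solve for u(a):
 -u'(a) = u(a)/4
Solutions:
 u(a) = C1*exp(-a/4)


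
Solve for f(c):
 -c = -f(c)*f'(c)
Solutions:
 f(c) = -sqrt(C1 + c^2)
 f(c) = sqrt(C1 + c^2)


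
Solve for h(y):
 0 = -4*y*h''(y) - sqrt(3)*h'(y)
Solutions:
 h(y) = C1 + C2*y^(1 - sqrt(3)/4)


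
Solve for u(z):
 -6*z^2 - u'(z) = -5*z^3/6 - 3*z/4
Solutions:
 u(z) = C1 + 5*z^4/24 - 2*z^3 + 3*z^2/8


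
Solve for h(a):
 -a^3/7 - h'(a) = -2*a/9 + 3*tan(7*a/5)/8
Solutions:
 h(a) = C1 - a^4/28 + a^2/9 + 15*log(cos(7*a/5))/56


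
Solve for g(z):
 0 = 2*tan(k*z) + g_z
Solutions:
 g(z) = C1 - 2*Piecewise((-log(cos(k*z))/k, Ne(k, 0)), (0, True))


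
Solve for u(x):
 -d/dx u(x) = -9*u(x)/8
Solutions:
 u(x) = C1*exp(9*x/8)


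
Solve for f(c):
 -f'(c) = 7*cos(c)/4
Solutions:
 f(c) = C1 - 7*sin(c)/4


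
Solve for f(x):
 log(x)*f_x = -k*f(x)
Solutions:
 f(x) = C1*exp(-k*li(x))


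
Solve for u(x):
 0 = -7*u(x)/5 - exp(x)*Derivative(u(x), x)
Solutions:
 u(x) = C1*exp(7*exp(-x)/5)


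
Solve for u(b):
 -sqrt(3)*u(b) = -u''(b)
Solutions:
 u(b) = C1*exp(-3^(1/4)*b) + C2*exp(3^(1/4)*b)


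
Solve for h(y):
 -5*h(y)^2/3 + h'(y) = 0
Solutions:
 h(y) = -3/(C1 + 5*y)


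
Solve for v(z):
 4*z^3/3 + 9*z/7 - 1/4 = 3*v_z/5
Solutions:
 v(z) = C1 + 5*z^4/9 + 15*z^2/14 - 5*z/12


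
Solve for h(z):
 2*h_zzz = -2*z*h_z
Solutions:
 h(z) = C1 + Integral(C2*airyai(-z) + C3*airybi(-z), z)


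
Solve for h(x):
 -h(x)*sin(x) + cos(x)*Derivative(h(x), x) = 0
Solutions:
 h(x) = C1/cos(x)


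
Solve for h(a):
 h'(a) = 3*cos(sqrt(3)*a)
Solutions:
 h(a) = C1 + sqrt(3)*sin(sqrt(3)*a)


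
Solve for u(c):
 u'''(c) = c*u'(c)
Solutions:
 u(c) = C1 + Integral(C2*airyai(c) + C3*airybi(c), c)


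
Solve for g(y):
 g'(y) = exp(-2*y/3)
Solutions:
 g(y) = C1 - 3*exp(-2*y/3)/2


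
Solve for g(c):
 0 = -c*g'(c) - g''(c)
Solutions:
 g(c) = C1 + C2*erf(sqrt(2)*c/2)


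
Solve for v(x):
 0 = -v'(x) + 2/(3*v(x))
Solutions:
 v(x) = -sqrt(C1 + 12*x)/3
 v(x) = sqrt(C1 + 12*x)/3


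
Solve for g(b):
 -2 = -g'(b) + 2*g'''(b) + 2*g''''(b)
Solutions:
 g(b) = C1 + C2*exp(-b*(2*2^(2/3)/(3*sqrt(57) + 23)^(1/3) + 4 + 2^(1/3)*(3*sqrt(57) + 23)^(1/3))/12)*sin(2^(1/3)*sqrt(3)*b*(-(3*sqrt(57) + 23)^(1/3) + 2*2^(1/3)/(3*sqrt(57) + 23)^(1/3))/12) + C3*exp(-b*(2*2^(2/3)/(3*sqrt(57) + 23)^(1/3) + 4 + 2^(1/3)*(3*sqrt(57) + 23)^(1/3))/12)*cos(2^(1/3)*sqrt(3)*b*(-(3*sqrt(57) + 23)^(1/3) + 2*2^(1/3)/(3*sqrt(57) + 23)^(1/3))/12) + C4*exp(b*(-2 + 2*2^(2/3)/(3*sqrt(57) + 23)^(1/3) + 2^(1/3)*(3*sqrt(57) + 23)^(1/3))/6) + 2*b


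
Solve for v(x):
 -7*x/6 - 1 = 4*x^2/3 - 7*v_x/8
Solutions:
 v(x) = C1 + 32*x^3/63 + 2*x^2/3 + 8*x/7


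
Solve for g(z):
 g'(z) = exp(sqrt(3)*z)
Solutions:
 g(z) = C1 + sqrt(3)*exp(sqrt(3)*z)/3


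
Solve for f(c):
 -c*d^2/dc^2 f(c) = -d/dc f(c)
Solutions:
 f(c) = C1 + C2*c^2


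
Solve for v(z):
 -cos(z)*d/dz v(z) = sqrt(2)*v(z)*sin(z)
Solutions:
 v(z) = C1*cos(z)^(sqrt(2))


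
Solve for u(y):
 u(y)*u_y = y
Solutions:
 u(y) = -sqrt(C1 + y^2)
 u(y) = sqrt(C1 + y^2)


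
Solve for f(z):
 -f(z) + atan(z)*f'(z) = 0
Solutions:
 f(z) = C1*exp(Integral(1/atan(z), z))


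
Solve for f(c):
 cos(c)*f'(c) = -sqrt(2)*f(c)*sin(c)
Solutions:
 f(c) = C1*cos(c)^(sqrt(2))


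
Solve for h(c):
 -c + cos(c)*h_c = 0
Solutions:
 h(c) = C1 + Integral(c/cos(c), c)


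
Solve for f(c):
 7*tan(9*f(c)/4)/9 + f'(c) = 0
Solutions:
 f(c) = -4*asin(C1*exp(-7*c/4))/9 + 4*pi/9
 f(c) = 4*asin(C1*exp(-7*c/4))/9


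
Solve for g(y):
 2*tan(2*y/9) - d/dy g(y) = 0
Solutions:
 g(y) = C1 - 9*log(cos(2*y/9))


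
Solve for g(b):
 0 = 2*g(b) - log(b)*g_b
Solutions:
 g(b) = C1*exp(2*li(b))


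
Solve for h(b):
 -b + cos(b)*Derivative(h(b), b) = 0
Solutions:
 h(b) = C1 + Integral(b/cos(b), b)


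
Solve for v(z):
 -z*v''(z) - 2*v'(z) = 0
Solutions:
 v(z) = C1 + C2/z


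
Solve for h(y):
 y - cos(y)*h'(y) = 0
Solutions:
 h(y) = C1 + Integral(y/cos(y), y)


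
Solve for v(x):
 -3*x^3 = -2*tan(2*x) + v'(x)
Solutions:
 v(x) = C1 - 3*x^4/4 - log(cos(2*x))


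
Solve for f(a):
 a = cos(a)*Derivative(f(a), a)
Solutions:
 f(a) = C1 + Integral(a/cos(a), a)


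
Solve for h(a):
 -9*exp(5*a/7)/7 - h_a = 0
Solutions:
 h(a) = C1 - 9*exp(5*a/7)/5


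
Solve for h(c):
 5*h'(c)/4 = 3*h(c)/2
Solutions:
 h(c) = C1*exp(6*c/5)


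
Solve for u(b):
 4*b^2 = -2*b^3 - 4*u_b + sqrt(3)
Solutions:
 u(b) = C1 - b^4/8 - b^3/3 + sqrt(3)*b/4


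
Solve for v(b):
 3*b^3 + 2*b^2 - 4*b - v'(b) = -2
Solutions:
 v(b) = C1 + 3*b^4/4 + 2*b^3/3 - 2*b^2 + 2*b


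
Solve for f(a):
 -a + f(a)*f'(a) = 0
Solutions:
 f(a) = -sqrt(C1 + a^2)
 f(a) = sqrt(C1 + a^2)


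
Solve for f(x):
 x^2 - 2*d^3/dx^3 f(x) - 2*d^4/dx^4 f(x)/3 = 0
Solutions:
 f(x) = C1 + C2*x + C3*x^2 + C4*exp(-3*x) + x^5/120 - x^4/72 + x^3/54


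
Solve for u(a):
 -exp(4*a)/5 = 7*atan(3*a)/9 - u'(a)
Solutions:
 u(a) = C1 + 7*a*atan(3*a)/9 + exp(4*a)/20 - 7*log(9*a^2 + 1)/54


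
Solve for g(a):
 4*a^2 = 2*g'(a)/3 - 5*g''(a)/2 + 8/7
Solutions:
 g(a) = C1 + C2*exp(4*a/15) + 2*a^3 + 45*a^2/2 + 4677*a/28


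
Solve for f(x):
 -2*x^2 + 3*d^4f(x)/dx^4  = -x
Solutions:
 f(x) = C1 + C2*x + C3*x^2 + C4*x^3 + x^6/540 - x^5/360


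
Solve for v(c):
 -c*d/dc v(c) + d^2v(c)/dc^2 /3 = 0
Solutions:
 v(c) = C1 + C2*erfi(sqrt(6)*c/2)


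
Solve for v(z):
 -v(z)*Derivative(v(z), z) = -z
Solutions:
 v(z) = -sqrt(C1 + z^2)
 v(z) = sqrt(C1 + z^2)


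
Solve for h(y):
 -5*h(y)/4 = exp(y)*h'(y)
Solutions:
 h(y) = C1*exp(5*exp(-y)/4)


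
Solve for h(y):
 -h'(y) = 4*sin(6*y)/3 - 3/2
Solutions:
 h(y) = C1 + 3*y/2 + 2*cos(6*y)/9


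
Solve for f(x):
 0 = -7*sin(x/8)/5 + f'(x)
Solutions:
 f(x) = C1 - 56*cos(x/8)/5


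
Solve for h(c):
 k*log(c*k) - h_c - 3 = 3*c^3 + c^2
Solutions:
 h(c) = C1 - 3*c^4/4 - c^3/3 + c*k*log(c*k) + c*(-k - 3)


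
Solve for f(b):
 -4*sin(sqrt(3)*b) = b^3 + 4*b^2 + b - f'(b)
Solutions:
 f(b) = C1 + b^4/4 + 4*b^3/3 + b^2/2 - 4*sqrt(3)*cos(sqrt(3)*b)/3


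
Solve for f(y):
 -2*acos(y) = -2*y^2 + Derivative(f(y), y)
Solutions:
 f(y) = C1 + 2*y^3/3 - 2*y*acos(y) + 2*sqrt(1 - y^2)


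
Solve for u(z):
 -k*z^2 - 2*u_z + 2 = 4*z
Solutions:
 u(z) = C1 - k*z^3/6 - z^2 + z


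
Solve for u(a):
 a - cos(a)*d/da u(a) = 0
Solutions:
 u(a) = C1 + Integral(a/cos(a), a)


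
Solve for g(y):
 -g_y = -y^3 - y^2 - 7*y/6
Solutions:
 g(y) = C1 + y^4/4 + y^3/3 + 7*y^2/12


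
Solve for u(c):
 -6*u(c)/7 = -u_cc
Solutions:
 u(c) = C1*exp(-sqrt(42)*c/7) + C2*exp(sqrt(42)*c/7)


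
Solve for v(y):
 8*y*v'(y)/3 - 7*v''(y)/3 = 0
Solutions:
 v(y) = C1 + C2*erfi(2*sqrt(7)*y/7)


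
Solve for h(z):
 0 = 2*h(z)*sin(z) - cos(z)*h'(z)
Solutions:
 h(z) = C1/cos(z)^2


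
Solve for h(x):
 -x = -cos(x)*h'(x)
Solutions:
 h(x) = C1 + Integral(x/cos(x), x)


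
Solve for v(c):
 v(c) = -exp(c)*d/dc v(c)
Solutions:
 v(c) = C1*exp(exp(-c))


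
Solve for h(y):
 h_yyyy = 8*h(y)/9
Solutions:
 h(y) = C1*exp(-2^(3/4)*sqrt(3)*y/3) + C2*exp(2^(3/4)*sqrt(3)*y/3) + C3*sin(2^(3/4)*sqrt(3)*y/3) + C4*cos(2^(3/4)*sqrt(3)*y/3)
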